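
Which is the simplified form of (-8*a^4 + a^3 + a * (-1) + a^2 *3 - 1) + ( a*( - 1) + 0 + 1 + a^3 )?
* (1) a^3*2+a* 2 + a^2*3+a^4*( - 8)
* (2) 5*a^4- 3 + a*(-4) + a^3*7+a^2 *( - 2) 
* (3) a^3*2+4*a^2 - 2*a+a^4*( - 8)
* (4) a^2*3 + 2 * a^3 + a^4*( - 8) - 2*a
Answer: 4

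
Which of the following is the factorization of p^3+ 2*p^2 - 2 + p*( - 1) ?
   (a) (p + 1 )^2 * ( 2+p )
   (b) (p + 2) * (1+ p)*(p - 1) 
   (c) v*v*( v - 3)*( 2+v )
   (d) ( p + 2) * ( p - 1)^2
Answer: b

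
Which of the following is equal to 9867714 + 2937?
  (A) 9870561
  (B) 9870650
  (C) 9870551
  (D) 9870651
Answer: D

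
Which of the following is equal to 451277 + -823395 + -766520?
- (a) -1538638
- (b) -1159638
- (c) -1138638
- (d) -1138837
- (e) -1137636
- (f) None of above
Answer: c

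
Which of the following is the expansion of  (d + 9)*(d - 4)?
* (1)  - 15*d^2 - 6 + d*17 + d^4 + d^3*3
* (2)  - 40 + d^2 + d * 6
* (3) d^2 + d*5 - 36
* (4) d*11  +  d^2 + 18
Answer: 3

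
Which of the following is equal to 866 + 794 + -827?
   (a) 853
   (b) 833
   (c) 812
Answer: b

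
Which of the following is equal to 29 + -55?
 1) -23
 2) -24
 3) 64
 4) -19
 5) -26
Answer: 5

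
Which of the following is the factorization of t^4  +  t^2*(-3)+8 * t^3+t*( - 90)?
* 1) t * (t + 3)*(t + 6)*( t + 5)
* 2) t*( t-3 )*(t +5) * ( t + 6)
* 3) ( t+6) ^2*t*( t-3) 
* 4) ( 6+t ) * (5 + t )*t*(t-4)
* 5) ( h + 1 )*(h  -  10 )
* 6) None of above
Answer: 2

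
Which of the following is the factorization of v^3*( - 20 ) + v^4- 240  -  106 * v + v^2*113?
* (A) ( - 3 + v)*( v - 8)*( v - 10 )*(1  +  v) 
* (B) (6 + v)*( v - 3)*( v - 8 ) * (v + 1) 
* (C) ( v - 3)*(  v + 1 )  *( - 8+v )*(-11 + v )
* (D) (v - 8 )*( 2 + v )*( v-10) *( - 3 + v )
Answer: A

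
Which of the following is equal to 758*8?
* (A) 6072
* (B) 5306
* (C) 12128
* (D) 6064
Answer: D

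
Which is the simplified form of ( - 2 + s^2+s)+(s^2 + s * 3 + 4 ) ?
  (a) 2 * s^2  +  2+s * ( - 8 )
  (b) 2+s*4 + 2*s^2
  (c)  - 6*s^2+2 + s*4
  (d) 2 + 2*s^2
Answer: b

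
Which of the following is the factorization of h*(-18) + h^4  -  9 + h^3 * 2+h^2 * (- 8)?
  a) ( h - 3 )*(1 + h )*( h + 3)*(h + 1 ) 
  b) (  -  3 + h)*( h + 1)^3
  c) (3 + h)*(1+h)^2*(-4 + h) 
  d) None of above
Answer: a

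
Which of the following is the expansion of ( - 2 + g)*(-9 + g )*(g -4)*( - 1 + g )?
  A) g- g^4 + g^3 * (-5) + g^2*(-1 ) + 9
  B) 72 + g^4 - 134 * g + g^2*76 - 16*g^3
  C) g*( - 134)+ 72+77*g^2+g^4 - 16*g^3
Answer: C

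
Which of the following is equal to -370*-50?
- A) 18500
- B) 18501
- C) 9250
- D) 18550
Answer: A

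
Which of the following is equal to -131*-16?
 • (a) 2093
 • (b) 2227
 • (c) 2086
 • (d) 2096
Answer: d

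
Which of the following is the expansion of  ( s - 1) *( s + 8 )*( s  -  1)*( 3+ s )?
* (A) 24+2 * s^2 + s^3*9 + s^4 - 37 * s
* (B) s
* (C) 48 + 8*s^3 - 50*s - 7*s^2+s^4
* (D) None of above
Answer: D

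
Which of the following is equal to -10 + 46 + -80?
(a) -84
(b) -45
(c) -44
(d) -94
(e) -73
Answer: c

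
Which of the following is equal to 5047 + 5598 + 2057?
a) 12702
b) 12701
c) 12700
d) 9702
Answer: a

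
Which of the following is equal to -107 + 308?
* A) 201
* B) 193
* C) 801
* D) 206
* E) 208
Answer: A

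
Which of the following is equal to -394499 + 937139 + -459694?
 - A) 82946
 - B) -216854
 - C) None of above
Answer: A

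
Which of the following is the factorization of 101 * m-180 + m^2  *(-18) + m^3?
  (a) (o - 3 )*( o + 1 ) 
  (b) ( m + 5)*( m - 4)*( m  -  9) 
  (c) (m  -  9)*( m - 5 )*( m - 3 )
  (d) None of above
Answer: d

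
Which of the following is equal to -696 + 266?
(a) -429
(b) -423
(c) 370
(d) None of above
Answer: d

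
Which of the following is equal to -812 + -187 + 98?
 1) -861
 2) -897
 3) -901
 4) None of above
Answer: 3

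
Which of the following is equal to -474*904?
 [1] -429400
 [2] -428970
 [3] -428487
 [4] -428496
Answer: 4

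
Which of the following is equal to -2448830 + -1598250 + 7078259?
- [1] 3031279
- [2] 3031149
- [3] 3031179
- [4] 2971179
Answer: 3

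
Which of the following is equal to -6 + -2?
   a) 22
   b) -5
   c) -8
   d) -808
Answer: c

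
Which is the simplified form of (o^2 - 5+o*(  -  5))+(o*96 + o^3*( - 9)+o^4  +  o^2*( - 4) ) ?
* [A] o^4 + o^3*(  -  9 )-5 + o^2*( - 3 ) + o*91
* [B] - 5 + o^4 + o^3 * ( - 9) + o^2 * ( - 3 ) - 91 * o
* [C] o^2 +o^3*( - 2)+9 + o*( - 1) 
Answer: A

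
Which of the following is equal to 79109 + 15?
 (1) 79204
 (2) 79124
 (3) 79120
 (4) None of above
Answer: 2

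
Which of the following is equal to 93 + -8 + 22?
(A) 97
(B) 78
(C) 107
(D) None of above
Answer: C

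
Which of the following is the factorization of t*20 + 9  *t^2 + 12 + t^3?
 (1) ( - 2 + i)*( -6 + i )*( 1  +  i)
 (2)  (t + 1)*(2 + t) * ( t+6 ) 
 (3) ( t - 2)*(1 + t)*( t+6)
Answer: 2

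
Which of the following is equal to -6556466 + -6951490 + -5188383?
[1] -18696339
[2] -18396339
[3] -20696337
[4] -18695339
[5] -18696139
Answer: 1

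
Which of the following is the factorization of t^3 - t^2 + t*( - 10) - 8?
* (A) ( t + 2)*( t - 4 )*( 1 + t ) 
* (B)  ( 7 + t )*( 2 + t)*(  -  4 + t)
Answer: A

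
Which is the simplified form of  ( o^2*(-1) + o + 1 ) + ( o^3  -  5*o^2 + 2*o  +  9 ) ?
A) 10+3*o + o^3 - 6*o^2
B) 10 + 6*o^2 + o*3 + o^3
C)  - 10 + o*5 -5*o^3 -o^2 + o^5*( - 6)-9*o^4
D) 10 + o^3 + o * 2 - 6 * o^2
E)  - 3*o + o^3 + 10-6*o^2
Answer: A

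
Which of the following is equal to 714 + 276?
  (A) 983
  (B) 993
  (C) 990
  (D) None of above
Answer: C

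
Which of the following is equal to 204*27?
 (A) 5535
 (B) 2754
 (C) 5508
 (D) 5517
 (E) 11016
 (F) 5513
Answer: C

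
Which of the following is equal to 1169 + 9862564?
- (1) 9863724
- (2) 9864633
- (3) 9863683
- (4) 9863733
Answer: 4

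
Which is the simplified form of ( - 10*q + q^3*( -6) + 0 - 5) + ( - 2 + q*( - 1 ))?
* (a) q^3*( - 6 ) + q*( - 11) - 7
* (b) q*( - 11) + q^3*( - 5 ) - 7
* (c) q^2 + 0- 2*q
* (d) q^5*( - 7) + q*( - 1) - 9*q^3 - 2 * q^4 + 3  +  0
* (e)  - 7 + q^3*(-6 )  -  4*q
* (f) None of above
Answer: a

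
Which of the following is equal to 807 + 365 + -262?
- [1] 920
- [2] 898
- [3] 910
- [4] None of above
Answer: 3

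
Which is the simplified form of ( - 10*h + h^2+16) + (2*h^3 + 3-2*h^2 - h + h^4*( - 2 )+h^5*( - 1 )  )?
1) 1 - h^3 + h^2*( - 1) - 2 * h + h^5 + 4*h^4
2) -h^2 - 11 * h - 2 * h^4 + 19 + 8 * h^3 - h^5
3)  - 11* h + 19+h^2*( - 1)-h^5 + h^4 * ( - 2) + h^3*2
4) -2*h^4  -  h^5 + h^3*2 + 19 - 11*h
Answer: 3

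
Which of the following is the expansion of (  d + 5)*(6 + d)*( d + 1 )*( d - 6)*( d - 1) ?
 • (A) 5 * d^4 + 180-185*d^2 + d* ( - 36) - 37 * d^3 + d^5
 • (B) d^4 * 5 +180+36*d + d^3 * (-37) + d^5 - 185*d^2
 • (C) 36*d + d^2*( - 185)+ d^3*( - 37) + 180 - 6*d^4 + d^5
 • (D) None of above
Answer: B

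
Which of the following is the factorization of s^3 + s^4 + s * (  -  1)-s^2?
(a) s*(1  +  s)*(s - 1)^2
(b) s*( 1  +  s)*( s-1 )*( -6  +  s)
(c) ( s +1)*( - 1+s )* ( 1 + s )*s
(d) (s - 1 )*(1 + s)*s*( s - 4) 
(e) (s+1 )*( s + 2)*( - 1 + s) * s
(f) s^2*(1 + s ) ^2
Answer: c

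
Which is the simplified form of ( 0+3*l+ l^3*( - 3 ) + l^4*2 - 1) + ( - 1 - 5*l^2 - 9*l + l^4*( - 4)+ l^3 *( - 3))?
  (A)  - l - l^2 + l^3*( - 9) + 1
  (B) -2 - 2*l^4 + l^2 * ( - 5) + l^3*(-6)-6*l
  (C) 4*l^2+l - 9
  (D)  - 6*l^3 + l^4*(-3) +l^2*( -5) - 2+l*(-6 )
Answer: B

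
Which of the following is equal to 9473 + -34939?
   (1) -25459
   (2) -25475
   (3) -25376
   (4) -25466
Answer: 4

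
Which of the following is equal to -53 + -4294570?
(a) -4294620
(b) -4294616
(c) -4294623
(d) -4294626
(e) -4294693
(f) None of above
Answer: c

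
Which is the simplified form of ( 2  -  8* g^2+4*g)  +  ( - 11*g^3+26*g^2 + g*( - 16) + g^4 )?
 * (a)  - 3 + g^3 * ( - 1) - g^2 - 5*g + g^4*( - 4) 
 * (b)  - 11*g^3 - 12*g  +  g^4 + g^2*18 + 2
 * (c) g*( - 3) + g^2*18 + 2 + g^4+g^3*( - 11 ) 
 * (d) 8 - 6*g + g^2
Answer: b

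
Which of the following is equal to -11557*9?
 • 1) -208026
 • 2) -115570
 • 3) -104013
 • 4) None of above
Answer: 3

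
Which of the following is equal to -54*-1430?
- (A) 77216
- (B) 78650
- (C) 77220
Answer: C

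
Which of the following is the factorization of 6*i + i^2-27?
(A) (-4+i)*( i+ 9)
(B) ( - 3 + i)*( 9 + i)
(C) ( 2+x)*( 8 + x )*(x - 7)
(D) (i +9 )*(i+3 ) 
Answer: B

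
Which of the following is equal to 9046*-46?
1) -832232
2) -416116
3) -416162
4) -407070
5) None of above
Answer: 2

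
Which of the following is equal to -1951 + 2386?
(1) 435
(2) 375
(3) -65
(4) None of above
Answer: 1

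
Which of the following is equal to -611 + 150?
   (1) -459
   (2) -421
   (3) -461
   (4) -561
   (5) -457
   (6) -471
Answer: 3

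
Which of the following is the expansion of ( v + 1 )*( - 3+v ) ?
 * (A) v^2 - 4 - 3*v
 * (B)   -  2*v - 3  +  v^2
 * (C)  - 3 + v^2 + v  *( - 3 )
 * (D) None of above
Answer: B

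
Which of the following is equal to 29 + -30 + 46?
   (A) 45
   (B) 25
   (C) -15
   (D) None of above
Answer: A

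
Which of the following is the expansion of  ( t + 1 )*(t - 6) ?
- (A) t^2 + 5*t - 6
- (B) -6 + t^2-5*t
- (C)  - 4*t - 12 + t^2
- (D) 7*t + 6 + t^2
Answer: B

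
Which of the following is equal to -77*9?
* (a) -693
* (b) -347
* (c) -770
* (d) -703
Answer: a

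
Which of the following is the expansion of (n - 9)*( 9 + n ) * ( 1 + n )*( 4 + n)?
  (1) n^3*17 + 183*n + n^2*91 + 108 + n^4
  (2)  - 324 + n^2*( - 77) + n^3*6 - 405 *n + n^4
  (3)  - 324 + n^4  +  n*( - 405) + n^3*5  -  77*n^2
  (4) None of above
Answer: 3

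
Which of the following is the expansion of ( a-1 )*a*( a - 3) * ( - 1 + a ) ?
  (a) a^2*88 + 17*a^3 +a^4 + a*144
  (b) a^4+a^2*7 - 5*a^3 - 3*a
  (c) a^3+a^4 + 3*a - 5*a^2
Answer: b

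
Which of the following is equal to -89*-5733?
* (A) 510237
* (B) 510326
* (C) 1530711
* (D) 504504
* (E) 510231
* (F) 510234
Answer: A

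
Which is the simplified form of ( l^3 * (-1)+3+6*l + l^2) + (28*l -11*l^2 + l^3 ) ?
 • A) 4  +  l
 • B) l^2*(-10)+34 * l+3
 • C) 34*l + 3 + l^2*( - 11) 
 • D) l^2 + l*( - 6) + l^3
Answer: B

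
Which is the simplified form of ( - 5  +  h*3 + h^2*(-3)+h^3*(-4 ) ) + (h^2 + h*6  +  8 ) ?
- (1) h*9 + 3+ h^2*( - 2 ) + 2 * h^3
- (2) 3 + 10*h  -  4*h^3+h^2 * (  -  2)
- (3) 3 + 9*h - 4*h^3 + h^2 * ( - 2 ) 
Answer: 3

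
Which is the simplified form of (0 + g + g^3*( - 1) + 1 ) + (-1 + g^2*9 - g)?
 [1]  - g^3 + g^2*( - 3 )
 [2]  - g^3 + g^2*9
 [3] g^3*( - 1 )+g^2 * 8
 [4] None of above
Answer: 2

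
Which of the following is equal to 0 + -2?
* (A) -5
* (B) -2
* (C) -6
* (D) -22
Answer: B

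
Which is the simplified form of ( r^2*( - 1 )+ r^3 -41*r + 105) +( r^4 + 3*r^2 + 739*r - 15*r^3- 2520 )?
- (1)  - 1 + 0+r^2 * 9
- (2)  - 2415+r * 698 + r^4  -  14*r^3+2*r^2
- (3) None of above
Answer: 2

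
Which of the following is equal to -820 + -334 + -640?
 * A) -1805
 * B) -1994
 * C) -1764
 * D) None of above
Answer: D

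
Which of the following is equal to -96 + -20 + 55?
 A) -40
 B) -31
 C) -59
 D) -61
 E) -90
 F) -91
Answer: D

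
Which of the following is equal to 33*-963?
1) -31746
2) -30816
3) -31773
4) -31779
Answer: 4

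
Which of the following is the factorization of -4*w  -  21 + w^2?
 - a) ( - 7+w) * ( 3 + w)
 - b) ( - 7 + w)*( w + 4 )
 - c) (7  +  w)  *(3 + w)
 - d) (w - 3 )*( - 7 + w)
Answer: a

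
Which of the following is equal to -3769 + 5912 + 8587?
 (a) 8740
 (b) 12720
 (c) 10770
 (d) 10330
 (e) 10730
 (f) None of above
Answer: e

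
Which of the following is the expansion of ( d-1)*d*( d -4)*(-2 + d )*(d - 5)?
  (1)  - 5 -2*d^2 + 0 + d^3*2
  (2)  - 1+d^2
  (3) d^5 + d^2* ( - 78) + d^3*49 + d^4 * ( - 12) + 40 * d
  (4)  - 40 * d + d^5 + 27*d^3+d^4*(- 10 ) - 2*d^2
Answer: 3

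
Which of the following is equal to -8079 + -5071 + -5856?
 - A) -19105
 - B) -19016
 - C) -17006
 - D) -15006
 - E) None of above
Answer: E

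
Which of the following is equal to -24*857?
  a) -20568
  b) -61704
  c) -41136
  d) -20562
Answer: a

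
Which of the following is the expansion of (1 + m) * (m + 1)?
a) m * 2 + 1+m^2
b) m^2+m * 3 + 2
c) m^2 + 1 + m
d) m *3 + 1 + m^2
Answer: a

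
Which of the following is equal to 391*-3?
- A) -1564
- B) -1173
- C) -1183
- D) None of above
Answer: B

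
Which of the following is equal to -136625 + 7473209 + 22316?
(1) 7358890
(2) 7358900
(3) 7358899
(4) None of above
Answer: 2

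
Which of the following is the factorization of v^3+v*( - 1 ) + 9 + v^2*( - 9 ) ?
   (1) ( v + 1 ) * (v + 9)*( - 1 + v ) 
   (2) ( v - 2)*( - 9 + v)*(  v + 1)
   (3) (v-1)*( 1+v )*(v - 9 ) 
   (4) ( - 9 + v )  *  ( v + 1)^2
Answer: 3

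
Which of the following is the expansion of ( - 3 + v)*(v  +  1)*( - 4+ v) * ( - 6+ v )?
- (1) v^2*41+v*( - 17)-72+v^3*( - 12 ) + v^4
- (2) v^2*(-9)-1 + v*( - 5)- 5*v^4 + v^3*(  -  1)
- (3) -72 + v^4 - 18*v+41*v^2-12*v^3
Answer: 3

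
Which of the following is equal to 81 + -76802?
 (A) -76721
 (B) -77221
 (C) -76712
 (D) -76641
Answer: A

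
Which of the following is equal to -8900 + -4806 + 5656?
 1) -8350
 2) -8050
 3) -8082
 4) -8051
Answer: 2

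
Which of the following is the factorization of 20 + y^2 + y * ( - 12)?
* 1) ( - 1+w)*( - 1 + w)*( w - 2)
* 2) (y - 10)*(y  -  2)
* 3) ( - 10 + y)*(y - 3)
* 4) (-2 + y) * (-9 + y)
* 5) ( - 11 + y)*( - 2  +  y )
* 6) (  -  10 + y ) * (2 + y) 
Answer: 2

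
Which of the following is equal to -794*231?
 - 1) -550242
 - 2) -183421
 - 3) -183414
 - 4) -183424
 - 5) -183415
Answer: 3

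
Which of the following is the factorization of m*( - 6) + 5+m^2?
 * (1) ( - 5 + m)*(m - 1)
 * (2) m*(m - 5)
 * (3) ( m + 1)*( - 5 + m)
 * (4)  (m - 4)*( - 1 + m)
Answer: 1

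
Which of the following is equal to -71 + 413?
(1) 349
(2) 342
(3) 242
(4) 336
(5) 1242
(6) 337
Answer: 2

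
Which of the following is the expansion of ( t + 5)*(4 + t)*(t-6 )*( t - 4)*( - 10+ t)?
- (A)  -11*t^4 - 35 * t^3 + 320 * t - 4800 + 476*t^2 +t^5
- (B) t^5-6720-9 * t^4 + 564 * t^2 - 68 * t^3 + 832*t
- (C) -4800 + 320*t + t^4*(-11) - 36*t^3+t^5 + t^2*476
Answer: C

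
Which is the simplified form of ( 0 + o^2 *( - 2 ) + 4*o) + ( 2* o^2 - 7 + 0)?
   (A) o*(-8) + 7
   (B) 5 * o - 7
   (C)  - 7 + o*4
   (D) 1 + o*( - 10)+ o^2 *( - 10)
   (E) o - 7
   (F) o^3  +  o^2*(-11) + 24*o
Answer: C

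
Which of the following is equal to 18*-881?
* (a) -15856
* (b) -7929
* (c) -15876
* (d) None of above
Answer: d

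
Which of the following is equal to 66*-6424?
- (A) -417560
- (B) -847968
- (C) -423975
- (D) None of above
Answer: D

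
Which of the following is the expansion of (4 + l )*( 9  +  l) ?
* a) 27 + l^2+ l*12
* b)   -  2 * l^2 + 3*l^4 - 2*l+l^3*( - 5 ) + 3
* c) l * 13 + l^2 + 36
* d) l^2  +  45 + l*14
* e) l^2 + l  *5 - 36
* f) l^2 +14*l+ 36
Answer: c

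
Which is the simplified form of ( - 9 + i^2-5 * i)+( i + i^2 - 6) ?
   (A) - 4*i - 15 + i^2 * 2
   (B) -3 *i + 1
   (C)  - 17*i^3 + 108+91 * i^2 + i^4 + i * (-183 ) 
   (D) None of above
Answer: A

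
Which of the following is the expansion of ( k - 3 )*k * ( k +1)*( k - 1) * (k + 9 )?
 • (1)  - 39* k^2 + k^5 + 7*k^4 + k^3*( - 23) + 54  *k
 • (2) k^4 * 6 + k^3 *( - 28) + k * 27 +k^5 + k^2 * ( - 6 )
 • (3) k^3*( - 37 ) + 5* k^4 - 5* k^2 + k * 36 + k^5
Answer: 2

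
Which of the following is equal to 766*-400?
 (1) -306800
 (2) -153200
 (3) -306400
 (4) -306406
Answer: 3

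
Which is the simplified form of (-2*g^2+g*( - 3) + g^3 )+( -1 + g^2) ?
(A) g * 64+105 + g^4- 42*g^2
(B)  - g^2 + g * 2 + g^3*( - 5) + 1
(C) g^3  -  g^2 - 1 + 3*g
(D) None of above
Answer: D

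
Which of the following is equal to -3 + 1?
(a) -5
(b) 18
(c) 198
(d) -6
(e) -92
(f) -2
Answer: f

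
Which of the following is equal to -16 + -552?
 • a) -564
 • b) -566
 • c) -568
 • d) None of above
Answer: c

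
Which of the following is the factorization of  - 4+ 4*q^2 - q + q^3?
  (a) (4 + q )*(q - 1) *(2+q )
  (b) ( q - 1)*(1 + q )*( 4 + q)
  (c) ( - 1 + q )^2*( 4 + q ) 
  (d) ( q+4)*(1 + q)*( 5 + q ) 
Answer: b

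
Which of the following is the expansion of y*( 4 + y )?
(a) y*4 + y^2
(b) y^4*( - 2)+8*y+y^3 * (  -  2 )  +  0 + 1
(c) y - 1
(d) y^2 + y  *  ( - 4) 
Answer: a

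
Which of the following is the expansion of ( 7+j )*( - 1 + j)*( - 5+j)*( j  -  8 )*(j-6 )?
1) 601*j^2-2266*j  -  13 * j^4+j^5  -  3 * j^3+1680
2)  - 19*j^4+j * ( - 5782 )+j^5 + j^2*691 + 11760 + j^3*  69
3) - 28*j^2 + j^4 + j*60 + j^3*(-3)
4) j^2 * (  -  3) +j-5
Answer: 1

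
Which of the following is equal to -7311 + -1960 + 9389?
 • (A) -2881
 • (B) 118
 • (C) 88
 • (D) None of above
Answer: B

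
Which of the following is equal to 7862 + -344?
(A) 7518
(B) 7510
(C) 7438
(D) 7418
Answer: A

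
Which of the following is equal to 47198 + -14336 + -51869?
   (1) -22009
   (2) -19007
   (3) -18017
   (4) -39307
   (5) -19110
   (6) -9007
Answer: 2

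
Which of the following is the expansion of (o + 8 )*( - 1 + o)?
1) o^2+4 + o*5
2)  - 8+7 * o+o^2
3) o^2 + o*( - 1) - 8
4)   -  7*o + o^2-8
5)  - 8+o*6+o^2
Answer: 2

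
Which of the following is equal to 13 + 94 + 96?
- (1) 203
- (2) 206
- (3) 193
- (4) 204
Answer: 1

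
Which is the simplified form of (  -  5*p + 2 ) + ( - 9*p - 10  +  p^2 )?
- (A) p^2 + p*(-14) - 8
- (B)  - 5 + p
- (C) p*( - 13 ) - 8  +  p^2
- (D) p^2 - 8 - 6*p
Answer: A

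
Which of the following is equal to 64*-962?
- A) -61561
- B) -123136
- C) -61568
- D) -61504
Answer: C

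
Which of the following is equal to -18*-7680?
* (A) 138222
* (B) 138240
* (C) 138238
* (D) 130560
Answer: B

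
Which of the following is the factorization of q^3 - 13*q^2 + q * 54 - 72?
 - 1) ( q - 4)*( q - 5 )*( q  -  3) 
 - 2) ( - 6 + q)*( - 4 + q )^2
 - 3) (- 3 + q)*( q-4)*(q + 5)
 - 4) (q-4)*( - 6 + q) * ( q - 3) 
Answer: 4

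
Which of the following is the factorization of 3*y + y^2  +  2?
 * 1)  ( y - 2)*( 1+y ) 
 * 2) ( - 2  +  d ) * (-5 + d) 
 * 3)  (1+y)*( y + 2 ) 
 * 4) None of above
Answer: 3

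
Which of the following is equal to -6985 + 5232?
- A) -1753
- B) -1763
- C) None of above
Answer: A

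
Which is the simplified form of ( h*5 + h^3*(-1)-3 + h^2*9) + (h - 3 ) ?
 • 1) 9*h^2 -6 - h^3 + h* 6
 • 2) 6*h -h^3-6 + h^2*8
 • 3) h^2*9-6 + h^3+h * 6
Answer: 1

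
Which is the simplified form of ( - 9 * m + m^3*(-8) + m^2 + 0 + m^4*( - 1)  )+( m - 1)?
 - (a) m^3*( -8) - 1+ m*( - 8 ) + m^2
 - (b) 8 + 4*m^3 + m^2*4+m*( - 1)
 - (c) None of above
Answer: c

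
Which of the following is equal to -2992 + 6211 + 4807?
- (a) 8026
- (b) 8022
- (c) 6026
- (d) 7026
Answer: a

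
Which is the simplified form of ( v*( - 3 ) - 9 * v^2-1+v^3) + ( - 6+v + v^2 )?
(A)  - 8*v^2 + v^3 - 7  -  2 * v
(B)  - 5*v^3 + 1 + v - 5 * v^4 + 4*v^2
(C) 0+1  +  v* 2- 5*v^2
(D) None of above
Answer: A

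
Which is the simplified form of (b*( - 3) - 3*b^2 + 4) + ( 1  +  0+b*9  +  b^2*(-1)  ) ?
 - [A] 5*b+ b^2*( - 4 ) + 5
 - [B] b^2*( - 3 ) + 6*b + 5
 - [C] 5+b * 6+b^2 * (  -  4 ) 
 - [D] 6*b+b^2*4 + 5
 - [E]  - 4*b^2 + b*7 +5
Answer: C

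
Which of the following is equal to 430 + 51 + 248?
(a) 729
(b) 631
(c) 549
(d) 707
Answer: a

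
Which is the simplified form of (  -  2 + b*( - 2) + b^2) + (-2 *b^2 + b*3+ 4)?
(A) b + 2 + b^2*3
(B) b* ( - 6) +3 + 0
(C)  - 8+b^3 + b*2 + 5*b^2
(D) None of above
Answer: D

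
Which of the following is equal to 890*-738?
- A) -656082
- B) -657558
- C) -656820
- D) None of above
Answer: C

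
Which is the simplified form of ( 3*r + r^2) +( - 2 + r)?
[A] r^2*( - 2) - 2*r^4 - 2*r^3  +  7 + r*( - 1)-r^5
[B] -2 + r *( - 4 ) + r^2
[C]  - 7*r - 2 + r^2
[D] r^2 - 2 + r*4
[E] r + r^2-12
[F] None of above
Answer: D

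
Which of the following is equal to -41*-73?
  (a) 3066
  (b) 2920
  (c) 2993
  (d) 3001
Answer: c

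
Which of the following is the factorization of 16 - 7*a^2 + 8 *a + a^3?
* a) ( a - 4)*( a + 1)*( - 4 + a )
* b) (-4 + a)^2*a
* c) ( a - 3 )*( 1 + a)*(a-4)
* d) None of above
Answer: a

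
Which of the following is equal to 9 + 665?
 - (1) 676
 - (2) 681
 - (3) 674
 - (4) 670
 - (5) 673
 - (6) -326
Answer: 3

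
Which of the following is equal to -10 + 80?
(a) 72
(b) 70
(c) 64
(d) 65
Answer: b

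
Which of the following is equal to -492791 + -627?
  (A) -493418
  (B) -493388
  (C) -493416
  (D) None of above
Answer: A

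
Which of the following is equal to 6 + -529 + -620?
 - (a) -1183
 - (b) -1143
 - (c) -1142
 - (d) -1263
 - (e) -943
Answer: b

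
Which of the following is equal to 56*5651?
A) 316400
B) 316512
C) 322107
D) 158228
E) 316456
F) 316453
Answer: E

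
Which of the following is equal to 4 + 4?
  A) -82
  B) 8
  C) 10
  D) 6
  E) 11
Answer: B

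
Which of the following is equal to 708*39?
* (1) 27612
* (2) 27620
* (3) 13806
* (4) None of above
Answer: 1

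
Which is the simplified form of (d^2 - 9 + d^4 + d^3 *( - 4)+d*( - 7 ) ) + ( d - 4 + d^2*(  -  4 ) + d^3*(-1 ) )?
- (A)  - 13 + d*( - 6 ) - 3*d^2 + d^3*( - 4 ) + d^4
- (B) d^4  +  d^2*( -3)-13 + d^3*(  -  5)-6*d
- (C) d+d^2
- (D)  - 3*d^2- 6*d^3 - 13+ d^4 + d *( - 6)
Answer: B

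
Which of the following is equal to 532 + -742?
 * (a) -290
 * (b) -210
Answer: b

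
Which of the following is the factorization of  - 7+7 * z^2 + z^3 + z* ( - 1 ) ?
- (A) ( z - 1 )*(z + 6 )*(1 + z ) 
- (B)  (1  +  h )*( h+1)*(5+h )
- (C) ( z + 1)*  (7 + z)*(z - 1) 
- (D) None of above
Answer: C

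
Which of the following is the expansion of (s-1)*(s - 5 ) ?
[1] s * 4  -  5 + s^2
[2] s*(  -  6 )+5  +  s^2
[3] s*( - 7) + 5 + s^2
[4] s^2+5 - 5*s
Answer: 2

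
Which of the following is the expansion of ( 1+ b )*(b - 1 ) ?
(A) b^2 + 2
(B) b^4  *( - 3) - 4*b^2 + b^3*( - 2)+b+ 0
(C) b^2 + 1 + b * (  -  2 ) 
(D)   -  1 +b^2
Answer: D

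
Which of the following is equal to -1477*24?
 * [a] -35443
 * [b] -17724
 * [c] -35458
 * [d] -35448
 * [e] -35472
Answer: d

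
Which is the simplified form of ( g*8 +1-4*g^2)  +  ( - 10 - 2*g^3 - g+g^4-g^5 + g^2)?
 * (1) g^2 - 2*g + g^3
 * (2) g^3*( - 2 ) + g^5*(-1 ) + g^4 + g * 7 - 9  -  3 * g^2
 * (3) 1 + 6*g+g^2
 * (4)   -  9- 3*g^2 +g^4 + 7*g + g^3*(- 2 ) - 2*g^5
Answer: 2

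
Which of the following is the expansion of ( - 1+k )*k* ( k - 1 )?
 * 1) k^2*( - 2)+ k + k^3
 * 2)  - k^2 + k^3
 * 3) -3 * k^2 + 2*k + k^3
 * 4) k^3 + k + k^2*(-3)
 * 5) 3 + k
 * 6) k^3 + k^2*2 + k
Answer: 1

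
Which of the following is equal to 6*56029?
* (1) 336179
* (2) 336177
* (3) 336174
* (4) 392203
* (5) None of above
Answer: 3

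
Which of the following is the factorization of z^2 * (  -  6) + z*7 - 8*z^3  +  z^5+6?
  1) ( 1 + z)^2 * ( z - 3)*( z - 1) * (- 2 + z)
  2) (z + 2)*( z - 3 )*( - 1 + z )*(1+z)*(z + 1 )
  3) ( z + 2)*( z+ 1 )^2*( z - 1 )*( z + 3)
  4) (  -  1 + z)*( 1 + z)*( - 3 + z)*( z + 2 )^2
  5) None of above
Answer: 2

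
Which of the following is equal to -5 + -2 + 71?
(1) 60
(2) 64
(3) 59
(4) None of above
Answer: 2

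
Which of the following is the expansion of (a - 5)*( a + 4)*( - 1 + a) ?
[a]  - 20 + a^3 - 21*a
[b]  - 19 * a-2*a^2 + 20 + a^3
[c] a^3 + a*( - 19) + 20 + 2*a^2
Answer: b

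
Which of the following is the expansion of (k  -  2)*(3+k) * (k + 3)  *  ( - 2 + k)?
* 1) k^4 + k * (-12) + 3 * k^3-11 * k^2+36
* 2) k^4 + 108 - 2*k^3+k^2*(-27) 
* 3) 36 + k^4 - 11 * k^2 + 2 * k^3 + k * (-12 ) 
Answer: 3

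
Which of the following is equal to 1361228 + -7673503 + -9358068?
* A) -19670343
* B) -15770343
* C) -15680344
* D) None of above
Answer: D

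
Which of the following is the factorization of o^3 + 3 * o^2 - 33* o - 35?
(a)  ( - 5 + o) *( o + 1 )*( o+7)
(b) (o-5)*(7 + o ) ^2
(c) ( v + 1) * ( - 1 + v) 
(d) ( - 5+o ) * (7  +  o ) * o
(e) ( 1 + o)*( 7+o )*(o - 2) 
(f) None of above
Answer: a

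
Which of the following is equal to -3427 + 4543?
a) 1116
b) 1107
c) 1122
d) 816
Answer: a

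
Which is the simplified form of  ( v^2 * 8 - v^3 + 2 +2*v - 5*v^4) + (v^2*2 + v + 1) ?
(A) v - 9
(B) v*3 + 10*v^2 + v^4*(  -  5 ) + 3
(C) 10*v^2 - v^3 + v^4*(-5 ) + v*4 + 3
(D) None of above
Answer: D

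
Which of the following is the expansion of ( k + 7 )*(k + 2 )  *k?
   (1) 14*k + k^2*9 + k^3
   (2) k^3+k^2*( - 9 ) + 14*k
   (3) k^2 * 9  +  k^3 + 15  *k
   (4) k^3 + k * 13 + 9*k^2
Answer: 1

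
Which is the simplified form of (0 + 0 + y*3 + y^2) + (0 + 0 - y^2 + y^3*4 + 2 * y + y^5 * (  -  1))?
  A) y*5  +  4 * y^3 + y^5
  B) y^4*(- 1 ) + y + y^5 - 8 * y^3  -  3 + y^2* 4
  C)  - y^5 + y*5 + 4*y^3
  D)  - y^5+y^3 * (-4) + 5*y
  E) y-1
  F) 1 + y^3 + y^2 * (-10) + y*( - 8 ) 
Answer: C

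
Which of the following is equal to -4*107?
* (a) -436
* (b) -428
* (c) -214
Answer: b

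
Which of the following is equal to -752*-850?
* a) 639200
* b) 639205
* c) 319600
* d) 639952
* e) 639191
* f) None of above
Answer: a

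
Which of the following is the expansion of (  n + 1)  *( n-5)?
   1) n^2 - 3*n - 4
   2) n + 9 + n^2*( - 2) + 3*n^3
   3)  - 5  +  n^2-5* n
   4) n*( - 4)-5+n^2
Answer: 4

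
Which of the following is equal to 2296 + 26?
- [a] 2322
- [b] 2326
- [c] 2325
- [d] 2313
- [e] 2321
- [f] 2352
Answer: a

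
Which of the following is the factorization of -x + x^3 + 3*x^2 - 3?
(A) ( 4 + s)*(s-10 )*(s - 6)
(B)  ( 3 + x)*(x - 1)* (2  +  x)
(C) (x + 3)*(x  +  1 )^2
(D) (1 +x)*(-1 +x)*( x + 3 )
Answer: D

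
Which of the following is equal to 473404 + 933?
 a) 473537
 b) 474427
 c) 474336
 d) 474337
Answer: d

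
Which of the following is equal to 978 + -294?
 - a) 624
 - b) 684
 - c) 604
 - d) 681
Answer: b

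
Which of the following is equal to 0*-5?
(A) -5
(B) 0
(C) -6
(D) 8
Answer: B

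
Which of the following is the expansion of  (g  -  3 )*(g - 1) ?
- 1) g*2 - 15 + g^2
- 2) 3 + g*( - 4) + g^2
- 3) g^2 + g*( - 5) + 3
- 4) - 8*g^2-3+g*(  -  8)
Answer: 2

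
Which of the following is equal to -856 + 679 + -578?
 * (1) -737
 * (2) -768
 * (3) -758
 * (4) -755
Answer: 4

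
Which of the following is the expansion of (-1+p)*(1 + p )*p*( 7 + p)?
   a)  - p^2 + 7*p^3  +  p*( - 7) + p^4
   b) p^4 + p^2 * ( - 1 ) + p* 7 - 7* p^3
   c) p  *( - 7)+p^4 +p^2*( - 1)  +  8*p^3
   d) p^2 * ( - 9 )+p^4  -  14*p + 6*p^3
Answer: a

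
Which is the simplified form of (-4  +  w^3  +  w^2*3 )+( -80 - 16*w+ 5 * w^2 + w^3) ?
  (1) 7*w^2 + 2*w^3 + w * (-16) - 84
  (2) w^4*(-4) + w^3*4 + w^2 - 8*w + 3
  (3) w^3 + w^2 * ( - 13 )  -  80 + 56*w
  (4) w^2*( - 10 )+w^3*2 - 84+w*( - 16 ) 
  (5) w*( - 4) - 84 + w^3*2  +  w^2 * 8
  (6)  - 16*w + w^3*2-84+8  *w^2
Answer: 6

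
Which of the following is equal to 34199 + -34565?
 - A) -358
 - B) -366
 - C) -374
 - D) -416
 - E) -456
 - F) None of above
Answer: B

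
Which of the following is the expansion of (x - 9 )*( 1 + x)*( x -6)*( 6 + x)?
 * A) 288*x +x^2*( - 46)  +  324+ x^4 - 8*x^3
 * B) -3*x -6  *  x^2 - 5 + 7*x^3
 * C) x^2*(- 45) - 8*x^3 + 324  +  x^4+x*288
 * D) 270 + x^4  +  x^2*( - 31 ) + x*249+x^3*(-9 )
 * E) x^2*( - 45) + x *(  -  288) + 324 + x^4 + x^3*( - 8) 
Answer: C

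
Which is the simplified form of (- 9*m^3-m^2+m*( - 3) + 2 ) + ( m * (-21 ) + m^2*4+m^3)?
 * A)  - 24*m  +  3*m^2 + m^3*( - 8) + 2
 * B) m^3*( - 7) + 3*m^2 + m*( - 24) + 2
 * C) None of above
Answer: A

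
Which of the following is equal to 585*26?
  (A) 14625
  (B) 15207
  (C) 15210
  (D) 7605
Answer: C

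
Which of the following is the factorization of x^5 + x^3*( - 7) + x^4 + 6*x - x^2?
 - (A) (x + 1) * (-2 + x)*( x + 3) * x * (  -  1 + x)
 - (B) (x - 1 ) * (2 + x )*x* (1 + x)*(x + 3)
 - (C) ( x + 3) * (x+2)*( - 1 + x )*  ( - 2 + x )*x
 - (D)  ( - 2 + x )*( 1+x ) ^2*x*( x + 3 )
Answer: A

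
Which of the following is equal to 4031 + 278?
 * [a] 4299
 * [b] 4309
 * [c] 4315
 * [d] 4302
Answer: b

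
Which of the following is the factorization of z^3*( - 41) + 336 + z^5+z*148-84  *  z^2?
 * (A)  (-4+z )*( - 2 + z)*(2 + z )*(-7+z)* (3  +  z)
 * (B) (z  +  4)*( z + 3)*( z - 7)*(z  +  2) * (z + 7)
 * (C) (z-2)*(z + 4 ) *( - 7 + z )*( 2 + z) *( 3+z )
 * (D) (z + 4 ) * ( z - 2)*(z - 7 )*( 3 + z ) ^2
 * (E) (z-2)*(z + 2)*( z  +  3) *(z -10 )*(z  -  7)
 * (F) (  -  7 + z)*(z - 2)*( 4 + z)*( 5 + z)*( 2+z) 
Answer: C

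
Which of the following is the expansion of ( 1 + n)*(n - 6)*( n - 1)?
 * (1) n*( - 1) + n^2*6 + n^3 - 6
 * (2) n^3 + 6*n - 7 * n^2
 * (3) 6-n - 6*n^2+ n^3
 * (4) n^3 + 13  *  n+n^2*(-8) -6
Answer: 3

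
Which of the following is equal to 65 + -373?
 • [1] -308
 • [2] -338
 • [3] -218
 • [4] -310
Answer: 1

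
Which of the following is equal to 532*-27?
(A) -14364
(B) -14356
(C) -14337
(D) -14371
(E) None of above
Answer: A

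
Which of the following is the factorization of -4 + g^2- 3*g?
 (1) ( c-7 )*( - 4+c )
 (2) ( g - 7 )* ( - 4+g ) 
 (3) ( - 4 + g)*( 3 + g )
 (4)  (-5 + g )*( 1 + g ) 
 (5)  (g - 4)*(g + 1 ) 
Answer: 5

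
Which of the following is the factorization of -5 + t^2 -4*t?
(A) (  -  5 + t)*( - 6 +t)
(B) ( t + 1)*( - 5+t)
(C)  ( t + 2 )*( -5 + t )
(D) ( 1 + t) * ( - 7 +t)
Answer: B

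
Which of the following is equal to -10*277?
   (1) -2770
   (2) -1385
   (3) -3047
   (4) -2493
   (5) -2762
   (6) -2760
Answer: 1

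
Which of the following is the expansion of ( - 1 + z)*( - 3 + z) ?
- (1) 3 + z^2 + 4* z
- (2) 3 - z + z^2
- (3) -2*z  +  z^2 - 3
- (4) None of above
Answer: 4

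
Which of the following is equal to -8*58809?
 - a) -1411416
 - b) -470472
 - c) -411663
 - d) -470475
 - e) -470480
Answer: b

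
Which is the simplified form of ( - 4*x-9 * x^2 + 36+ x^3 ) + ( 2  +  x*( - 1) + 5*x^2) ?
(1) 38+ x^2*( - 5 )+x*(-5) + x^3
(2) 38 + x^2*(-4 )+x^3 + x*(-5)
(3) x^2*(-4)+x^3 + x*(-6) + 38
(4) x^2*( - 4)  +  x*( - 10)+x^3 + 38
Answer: 2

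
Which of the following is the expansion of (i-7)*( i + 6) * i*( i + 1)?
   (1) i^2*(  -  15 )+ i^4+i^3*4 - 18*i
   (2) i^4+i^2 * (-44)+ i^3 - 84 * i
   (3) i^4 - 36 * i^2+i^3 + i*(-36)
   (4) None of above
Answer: 4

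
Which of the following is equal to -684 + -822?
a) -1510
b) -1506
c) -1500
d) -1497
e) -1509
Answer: b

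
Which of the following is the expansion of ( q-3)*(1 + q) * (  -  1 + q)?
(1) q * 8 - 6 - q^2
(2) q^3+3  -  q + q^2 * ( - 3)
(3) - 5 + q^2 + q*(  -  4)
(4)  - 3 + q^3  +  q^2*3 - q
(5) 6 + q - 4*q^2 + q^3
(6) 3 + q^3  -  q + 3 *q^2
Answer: 2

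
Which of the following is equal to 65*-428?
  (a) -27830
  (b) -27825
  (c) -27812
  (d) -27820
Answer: d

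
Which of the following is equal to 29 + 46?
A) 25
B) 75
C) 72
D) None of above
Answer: B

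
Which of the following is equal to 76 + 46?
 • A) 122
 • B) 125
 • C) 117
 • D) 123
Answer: A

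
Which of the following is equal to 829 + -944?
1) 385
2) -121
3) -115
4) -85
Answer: 3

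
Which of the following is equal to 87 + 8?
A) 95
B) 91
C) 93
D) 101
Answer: A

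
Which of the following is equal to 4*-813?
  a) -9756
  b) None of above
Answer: b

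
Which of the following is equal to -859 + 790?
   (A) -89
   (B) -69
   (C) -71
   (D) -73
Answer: B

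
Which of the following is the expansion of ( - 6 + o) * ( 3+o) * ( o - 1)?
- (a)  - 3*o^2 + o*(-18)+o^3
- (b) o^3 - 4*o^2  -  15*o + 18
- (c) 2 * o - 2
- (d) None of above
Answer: b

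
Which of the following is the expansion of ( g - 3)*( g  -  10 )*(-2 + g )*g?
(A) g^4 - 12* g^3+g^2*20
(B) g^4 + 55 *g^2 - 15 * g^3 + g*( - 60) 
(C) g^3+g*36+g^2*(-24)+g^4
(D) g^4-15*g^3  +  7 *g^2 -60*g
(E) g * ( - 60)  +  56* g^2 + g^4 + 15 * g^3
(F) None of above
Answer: F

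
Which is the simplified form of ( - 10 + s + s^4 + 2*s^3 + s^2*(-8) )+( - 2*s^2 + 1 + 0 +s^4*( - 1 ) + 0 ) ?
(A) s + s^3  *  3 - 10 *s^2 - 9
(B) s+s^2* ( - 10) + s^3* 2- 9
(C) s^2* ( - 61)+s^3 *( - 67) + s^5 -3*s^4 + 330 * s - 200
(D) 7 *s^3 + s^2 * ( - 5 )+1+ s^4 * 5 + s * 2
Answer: B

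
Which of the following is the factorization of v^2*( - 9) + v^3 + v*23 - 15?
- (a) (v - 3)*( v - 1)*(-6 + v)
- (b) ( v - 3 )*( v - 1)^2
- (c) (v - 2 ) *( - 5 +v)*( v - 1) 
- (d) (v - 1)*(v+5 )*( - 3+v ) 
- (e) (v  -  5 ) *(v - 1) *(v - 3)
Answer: e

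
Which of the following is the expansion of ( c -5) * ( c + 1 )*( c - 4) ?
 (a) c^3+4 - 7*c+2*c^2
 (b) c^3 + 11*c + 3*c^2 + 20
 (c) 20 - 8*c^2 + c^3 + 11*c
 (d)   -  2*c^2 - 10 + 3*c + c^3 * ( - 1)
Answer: c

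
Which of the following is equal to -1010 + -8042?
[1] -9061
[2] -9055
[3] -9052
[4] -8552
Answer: 3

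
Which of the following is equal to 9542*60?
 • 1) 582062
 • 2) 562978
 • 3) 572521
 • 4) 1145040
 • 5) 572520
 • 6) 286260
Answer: 5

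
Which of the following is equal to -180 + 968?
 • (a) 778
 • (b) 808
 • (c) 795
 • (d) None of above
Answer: d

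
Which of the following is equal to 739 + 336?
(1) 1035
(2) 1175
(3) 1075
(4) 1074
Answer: 3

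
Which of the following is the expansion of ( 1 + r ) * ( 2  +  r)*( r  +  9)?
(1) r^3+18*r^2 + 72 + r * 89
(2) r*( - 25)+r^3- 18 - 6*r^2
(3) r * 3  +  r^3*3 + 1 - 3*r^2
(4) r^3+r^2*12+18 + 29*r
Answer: 4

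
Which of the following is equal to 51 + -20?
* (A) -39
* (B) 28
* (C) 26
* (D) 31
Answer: D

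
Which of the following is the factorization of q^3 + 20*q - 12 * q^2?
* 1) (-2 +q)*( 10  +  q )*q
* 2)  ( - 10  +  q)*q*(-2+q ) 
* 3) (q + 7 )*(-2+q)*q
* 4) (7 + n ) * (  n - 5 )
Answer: 2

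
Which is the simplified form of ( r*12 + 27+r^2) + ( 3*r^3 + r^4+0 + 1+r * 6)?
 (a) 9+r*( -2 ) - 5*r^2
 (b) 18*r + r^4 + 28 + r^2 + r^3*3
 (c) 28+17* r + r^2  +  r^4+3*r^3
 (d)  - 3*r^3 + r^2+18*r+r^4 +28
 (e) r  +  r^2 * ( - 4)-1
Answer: b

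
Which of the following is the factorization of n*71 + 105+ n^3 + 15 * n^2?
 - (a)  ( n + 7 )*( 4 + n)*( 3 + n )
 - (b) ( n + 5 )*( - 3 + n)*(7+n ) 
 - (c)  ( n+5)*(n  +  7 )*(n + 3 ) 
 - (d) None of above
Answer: c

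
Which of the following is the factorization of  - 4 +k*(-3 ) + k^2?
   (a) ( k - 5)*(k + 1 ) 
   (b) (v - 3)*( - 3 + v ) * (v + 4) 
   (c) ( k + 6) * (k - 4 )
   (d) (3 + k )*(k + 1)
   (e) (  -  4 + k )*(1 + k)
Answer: e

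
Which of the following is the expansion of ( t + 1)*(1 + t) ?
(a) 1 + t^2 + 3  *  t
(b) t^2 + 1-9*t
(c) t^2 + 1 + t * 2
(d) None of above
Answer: c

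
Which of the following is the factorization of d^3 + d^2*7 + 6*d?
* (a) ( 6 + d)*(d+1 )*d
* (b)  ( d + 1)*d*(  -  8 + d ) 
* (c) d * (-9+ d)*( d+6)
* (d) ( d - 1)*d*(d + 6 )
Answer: a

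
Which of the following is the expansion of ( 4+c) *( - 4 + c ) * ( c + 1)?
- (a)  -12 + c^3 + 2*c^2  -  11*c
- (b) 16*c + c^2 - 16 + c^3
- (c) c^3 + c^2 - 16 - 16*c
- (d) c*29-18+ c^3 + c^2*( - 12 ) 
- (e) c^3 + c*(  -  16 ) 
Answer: c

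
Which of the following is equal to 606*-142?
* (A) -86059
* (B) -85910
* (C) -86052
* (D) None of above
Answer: C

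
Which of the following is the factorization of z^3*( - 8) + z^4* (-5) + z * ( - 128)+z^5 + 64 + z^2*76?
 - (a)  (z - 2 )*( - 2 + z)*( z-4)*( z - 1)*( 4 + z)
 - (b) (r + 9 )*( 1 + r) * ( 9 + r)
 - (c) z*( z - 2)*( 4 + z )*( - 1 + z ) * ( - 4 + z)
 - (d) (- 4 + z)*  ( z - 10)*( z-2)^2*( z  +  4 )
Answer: a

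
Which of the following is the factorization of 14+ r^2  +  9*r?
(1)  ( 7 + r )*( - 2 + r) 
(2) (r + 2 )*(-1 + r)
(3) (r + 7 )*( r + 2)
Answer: 3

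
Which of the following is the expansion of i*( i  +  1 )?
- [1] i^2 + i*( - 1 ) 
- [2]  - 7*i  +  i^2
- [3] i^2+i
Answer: 3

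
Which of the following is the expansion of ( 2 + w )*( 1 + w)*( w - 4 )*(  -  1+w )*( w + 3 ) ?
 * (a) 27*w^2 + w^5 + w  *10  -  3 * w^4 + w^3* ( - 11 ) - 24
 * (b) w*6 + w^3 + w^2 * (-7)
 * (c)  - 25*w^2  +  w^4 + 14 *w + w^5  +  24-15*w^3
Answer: c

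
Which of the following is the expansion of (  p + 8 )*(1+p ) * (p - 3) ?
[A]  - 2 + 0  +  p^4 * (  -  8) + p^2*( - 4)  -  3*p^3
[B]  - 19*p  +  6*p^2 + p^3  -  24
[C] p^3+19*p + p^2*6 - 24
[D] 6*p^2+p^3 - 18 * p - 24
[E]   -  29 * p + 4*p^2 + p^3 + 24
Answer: B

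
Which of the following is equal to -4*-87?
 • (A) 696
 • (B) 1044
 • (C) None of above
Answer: C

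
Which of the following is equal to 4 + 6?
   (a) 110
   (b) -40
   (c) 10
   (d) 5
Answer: c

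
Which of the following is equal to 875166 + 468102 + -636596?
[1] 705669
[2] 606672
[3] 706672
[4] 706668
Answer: 3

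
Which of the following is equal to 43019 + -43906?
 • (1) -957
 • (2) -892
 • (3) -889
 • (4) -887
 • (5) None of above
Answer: 4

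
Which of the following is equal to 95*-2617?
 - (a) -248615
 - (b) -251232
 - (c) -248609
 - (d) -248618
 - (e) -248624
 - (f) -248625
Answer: a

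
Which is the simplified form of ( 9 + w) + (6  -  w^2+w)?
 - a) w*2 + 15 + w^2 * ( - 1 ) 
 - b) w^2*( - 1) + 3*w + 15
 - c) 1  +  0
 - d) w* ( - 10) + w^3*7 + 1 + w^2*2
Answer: a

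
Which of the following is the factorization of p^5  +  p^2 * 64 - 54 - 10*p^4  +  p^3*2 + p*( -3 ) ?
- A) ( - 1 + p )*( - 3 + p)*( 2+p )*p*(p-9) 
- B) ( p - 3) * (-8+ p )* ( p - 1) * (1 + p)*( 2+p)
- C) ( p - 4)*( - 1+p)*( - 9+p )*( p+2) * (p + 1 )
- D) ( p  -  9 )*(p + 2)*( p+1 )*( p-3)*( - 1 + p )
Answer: D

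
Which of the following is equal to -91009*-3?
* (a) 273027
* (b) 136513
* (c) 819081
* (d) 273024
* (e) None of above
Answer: a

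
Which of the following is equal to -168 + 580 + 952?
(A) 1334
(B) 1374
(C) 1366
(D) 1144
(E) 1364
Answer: E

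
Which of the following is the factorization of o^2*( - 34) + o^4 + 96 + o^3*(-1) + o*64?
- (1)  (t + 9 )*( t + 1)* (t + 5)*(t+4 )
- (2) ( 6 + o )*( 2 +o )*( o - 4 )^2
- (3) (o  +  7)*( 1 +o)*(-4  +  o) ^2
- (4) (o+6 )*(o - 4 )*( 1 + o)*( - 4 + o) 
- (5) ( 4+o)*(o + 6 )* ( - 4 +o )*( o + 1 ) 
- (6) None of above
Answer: 4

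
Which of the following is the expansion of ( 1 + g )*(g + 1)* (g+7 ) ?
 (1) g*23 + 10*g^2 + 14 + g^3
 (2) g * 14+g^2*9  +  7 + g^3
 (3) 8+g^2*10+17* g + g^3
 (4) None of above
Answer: 4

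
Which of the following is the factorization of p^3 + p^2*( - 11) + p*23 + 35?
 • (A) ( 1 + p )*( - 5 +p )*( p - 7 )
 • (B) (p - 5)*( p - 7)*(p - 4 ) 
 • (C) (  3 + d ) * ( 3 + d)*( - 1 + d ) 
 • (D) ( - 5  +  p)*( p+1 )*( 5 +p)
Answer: A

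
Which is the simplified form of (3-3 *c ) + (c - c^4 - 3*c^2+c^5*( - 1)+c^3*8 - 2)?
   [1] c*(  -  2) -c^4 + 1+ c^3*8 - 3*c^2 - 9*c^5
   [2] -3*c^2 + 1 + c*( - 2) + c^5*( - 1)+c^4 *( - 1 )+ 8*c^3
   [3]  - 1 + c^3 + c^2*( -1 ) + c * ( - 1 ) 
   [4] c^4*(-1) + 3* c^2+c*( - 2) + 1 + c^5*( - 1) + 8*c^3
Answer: 2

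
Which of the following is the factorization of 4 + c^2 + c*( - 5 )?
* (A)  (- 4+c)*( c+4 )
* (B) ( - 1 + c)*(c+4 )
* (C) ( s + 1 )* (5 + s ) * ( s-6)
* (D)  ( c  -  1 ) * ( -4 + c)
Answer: D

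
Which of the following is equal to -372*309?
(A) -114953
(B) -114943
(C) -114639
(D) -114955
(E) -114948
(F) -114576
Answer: E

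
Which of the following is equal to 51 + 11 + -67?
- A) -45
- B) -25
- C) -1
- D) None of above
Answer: D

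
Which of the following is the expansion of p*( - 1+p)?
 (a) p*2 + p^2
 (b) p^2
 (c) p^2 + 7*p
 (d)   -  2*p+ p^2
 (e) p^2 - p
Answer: e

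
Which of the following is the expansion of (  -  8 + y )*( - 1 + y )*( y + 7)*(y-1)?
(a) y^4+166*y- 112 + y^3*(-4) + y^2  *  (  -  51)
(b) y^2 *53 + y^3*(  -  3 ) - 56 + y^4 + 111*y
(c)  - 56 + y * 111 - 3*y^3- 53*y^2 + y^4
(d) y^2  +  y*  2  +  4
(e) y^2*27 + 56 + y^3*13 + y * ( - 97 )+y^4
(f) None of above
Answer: c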